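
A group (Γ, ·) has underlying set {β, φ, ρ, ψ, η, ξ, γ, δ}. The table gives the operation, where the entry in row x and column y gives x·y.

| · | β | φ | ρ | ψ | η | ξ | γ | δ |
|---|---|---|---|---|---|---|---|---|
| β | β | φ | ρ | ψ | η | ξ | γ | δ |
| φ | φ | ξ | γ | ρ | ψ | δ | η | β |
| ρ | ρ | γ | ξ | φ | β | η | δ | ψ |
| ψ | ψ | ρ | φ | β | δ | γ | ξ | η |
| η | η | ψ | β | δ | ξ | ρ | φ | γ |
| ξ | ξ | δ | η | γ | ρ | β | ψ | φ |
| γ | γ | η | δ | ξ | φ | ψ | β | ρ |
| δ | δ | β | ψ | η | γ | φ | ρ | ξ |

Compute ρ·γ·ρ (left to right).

ρ·γ = δ
δ·ρ = ψ

ψ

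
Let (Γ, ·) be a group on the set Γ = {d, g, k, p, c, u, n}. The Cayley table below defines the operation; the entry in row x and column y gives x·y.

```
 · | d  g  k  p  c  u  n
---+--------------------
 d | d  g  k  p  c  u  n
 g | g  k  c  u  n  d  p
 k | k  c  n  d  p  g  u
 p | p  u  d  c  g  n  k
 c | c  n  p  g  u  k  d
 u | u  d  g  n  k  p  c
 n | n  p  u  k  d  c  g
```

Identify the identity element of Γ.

The identity e satisfies e·x = x for all x, so its row in the table reproduces the column headers.
Row d reads: d, g, k, p, c, u, n — exactly the header order. So d is the identity.
(Structurally, Γ here is isomorphic to the cyclic group Z_7.)

d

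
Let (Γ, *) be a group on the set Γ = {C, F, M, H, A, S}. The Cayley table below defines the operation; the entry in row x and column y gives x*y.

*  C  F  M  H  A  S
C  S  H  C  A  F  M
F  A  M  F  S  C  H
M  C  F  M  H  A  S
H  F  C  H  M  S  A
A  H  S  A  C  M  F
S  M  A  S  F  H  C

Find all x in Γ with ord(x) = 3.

Identity is M. Compute the order of each non-identity element by repeated multiplication:
  C: C → S → M  (order 3)
  F: F → M  (order 2)
  H: H → M  (order 2)
  A: A → M  (order 2)
  S: S → C → M  (order 3)
Elements of order 3: {C, S}.

{C, S}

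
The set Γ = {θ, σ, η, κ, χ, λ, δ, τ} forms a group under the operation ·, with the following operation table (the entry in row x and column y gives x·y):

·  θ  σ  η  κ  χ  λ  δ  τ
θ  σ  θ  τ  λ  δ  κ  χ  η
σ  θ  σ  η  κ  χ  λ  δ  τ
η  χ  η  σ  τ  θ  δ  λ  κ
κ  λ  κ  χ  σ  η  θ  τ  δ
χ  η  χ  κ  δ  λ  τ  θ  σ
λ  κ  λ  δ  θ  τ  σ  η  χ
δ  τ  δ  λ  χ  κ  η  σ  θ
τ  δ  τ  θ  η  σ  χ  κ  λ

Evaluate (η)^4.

σ

η^1 = η
η^2 = η·η = σ
η^3 = σ·η = η
η^4 = η·η = σ
(Structurally, Γ here is isomorphic to the dihedral group D_4.)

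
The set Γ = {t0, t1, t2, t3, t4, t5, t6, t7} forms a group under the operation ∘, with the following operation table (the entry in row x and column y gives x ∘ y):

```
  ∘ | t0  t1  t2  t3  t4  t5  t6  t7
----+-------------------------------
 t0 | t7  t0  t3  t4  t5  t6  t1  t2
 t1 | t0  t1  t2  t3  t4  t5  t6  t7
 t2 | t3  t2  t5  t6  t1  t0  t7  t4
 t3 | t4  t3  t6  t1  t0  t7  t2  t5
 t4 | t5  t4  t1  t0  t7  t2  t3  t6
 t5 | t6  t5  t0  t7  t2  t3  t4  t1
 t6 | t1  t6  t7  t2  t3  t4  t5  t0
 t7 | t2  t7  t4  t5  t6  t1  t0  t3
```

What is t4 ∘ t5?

Read row t4, column t5: t4 ∘ t5 = t2.

t2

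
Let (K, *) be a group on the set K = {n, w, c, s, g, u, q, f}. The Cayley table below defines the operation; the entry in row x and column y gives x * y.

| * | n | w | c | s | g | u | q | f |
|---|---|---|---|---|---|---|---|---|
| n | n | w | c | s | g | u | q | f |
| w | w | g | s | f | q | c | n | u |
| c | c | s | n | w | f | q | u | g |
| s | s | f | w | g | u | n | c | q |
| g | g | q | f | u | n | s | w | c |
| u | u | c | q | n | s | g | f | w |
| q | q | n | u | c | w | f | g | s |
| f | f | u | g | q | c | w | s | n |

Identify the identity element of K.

The identity e satisfies e * x = x for all x, so its row in the table reproduces the column headers.
Row n reads: n, w, c, s, g, u, q, f — exactly the header order. So n is the identity.

n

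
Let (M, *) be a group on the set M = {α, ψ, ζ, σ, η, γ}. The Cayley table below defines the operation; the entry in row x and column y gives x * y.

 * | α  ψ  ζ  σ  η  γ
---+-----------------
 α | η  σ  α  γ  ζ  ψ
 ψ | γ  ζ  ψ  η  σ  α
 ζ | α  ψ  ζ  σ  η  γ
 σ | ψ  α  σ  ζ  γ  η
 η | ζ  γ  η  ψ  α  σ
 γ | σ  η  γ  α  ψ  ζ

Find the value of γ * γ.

Read row γ, column γ: γ * γ = ζ.
(Structurally, M here is isomorphic to the symmetric group S_3.)

ζ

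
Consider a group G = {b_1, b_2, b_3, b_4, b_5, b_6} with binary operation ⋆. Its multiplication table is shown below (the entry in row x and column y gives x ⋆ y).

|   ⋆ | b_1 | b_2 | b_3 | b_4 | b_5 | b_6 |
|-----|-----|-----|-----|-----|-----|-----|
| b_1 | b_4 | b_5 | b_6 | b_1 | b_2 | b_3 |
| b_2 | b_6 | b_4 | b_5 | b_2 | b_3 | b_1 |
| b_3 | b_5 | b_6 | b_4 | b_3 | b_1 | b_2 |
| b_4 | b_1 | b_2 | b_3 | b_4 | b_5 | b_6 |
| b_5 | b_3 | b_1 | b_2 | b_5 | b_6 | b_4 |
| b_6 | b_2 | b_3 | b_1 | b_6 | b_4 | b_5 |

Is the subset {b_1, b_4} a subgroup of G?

Yes

{b_1, b_4} contains the identity b_4.
Checking products: every product of two elements of {b_1, b_4} (read from the table) lies in {b_1, b_4}, so the set is closed.
In a finite group, a nonempty closed subset is a subgroup. So {b_1, b_4} ≤ G.
(Structurally, G here is isomorphic to the symmetric group S_3.)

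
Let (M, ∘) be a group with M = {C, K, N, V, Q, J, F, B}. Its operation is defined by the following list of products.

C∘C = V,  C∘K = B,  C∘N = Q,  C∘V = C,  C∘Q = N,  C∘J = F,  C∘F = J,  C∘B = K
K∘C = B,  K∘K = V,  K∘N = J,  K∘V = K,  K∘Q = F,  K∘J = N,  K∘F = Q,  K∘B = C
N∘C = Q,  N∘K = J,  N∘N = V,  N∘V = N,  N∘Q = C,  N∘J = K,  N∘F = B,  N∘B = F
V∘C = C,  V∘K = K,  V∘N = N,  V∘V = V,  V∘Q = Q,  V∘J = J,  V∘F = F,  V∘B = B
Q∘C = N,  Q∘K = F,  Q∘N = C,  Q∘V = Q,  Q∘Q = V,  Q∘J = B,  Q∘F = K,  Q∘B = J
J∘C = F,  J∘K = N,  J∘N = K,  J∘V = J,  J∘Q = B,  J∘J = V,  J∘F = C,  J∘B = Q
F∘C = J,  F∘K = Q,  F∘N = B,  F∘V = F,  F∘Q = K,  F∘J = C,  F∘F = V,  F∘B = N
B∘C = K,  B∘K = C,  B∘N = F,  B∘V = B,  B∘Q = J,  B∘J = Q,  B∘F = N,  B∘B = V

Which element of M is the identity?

V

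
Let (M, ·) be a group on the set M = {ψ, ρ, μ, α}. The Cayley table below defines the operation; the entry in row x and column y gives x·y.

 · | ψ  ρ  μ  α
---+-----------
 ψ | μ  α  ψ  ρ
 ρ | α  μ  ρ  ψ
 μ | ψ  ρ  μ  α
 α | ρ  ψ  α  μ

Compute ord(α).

The identity element is μ (its row matches the header).
α^1 = α
α^2 = α·α = μ
The first power of α equal to the identity is α^2, so ord(α) = 2.

2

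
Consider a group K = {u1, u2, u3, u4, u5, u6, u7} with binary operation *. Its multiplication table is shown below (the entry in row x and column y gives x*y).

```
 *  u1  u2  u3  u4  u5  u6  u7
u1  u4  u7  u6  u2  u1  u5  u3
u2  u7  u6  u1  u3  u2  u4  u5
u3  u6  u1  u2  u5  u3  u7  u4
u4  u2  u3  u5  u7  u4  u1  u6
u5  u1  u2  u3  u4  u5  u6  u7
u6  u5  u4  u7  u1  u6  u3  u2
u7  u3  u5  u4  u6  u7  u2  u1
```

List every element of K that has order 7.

{u1, u2, u3, u4, u6, u7}

Identity is u5. Compute the order of each non-identity element by repeated multiplication:
  u1: u1 → u4 → u2 → u7 → u3 → u6 → u5  (order 7)
  u2: u2 → u6 → u4 → u3 → u1 → u7 → u5  (order 7)
  u3: u3 → u2 → u1 → u6 → u7 → u4 → u5  (order 7)
  u4: u4 → u7 → u6 → u1 → u2 → u3 → u5  (order 7)
  u6: u6 → u3 → u7 → u2 → u4 → u1 → u5  (order 7)
  u7: u7 → u1 → u3 → u4 → u6 → u2 → u5  (order 7)
Elements of order 7: {u1, u2, u3, u4, u6, u7}.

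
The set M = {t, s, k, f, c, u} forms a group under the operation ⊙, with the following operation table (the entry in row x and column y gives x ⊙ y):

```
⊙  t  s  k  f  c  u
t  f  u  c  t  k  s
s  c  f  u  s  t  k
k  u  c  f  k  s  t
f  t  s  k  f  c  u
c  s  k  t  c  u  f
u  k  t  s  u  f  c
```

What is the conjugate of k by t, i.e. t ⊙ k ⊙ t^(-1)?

s

The identity is f. In row t, the entry f sits in column t, so t^(-1) = t.
t ⊙ k = c
c ⊙ t = s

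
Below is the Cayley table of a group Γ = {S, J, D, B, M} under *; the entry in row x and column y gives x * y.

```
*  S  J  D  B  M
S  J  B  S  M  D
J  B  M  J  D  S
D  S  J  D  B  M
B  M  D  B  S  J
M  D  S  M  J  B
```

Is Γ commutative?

Yes

Check whether the table is symmetric across its main diagonal.
Every entry (row x, col y) equals the entry (row y, col x), so Γ is abelian.
(In fact Γ ≅ the cyclic group Z_5.)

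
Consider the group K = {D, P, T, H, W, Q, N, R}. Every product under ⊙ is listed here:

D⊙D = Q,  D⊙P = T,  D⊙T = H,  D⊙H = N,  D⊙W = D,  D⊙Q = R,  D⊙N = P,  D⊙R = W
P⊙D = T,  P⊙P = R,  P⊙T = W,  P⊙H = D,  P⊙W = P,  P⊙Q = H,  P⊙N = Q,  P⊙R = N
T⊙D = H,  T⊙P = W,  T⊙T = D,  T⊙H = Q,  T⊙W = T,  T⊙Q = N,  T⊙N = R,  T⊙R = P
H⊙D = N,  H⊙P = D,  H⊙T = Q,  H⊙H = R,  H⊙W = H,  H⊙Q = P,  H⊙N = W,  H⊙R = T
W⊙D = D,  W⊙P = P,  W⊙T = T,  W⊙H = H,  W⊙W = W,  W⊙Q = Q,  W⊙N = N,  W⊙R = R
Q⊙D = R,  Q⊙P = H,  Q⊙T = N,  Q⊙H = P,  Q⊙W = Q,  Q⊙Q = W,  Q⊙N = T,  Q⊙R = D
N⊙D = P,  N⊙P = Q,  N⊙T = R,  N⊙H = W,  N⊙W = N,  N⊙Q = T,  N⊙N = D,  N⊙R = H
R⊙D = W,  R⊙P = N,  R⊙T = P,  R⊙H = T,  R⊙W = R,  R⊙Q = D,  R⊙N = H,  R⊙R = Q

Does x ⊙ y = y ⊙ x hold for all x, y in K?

Check whether the table is symmetric across its main diagonal.
Every entry (row x, col y) equals the entry (row y, col x), so K is abelian.

Yes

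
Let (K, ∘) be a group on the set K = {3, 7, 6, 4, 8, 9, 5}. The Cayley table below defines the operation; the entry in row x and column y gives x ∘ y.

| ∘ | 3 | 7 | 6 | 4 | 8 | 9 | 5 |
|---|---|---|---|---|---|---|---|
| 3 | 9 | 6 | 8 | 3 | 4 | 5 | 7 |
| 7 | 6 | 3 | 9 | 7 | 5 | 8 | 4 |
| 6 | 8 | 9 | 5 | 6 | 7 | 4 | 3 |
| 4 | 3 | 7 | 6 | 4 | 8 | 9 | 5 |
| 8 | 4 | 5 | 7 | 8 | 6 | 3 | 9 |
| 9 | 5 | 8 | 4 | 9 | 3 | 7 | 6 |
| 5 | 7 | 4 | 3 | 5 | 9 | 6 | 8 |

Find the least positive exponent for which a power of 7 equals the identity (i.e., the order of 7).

The identity element is 4 (its row matches the header).
7^1 = 7
7^2 = 7 ∘ 7 = 3
7^3 = 3 ∘ 7 = 6
7^4 = 6 ∘ 7 = 9
7^5 = 9 ∘ 7 = 8
7^6 = 8 ∘ 7 = 5
7^7 = 5 ∘ 7 = 4
The first power of 7 equal to the identity is 7^7, so ord(7) = 7.

7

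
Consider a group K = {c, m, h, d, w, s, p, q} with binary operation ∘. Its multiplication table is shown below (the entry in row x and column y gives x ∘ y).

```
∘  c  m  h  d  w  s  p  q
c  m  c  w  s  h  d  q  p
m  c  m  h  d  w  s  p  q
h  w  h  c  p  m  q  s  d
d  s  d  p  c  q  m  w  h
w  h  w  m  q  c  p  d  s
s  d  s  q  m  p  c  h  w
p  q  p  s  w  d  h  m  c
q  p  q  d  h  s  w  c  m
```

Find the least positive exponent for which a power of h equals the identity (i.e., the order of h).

4

The identity element is m (its row matches the header).
h^1 = h
h^2 = h ∘ h = c
h^3 = c ∘ h = w
h^4 = w ∘ h = m
The first power of h equal to the identity is h^4, so ord(h) = 4.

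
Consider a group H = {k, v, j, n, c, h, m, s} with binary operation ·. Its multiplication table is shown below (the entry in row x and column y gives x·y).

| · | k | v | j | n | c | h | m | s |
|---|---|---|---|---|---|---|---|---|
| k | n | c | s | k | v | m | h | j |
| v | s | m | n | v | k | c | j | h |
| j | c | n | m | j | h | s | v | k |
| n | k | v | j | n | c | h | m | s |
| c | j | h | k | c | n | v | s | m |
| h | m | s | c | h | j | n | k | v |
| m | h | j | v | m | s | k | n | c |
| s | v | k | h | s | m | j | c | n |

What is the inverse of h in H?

First locate the identity: row n matches the header, so n is the identity.
Scan row h for n: h·h = n. Hence h^(-1) = h.

h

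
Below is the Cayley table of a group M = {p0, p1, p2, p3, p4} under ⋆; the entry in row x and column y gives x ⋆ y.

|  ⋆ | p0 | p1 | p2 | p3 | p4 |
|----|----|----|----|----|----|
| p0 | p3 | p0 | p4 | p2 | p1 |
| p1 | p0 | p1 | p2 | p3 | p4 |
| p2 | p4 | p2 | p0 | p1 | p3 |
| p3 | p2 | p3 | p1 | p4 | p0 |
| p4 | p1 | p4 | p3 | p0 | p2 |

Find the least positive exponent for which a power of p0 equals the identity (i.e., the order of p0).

5

The identity element is p1 (its row matches the header).
p0^1 = p0
p0^2 = p0 ⋆ p0 = p3
p0^3 = p3 ⋆ p0 = p2
p0^4 = p2 ⋆ p0 = p4
p0^5 = p4 ⋆ p0 = p1
The first power of p0 equal to the identity is p0^5, so ord(p0) = 5.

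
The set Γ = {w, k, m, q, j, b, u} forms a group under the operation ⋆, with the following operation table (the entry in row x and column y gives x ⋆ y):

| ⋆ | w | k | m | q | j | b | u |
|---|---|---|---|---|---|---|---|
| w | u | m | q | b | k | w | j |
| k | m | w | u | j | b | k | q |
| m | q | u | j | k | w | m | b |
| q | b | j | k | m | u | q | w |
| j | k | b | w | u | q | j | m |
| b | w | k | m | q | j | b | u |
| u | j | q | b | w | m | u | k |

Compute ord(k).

The identity element is b (its row matches the header).
k^1 = k
k^2 = k ⋆ k = w
k^3 = w ⋆ k = m
k^4 = m ⋆ k = u
k^5 = u ⋆ k = q
k^6 = q ⋆ k = j
k^7 = j ⋆ k = b
The first power of k equal to the identity is k^7, so ord(k) = 7.

7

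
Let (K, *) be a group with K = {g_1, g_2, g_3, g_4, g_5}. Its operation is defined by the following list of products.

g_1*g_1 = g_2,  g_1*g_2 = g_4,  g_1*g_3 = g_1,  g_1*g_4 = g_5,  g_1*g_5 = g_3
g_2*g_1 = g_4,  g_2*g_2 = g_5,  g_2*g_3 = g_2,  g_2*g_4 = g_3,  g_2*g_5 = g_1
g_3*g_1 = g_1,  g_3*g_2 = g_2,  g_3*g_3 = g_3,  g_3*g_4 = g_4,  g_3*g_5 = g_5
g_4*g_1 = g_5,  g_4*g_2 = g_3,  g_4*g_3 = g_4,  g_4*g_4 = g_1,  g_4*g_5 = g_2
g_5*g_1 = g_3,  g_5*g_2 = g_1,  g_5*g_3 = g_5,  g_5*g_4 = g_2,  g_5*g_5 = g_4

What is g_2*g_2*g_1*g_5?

g_2*g_2 = g_5
g_5*g_1 = g_3
g_3*g_5 = g_5
(Structurally, K here is isomorphic to the cyclic group Z_5.)

g_5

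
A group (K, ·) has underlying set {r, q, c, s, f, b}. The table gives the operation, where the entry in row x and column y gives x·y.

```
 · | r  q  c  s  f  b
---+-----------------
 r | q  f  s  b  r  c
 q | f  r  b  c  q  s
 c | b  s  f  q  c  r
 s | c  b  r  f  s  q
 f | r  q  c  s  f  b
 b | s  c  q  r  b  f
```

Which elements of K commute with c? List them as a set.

{c, f}

Compare row c with column c entry by entry.
r·c = s but c·r = b, so r does not.
Collecting the elements that commute with c: C(c) = {c, f}.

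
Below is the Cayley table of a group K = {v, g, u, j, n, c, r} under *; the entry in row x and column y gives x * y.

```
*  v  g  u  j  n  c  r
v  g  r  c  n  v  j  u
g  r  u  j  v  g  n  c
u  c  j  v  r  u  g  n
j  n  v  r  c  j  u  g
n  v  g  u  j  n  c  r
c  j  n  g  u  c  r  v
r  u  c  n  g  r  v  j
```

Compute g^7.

n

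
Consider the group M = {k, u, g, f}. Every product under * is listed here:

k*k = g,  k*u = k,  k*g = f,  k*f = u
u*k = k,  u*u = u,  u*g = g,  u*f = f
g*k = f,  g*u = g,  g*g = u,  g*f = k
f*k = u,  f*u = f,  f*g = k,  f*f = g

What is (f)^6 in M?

g

f^1 = f
f^2 = f * f = g
f^3 = g * f = k
f^4 = k * f = u
f^5 = u * f = f
f^6 = f * f = g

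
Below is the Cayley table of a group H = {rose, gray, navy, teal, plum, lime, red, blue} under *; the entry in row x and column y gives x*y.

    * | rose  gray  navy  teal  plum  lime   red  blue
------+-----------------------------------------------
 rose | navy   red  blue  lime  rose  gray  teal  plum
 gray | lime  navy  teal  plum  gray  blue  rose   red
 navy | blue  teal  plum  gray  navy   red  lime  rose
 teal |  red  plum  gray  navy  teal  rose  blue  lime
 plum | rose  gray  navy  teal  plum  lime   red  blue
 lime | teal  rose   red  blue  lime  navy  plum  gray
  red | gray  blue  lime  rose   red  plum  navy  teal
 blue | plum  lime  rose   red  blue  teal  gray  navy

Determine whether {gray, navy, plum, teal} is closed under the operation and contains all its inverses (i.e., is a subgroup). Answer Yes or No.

Yes

{gray, navy, plum, teal} contains the identity plum.
Checking products: every product of two elements of {gray, navy, plum, teal} (read from the table) lies in {gray, navy, plum, teal}, so the set is closed.
In a finite group, a nonempty closed subset is a subgroup. So {gray, navy, plum, teal} ≤ H.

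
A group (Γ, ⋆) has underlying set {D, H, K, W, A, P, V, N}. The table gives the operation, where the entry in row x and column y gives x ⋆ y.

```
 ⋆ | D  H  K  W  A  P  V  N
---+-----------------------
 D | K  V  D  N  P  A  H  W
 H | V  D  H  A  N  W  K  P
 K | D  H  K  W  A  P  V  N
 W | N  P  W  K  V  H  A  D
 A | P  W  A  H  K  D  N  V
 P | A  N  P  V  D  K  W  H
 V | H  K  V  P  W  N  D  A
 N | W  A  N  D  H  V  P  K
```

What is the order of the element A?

2

The identity element is K (its row matches the header).
A^1 = A
A^2 = A ⋆ A = K
The first power of A equal to the identity is A^2, so ord(A) = 2.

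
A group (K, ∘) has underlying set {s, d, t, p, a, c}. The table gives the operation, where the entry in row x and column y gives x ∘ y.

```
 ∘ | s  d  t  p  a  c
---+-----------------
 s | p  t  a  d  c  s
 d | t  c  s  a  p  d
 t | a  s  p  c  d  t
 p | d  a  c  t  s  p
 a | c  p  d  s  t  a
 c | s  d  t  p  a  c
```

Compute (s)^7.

s^1 = s
s^2 = s ∘ s = p
s^3 = p ∘ s = d
s^4 = d ∘ s = t
s^5 = t ∘ s = a
s^6 = a ∘ s = c
s^7 = c ∘ s = s

s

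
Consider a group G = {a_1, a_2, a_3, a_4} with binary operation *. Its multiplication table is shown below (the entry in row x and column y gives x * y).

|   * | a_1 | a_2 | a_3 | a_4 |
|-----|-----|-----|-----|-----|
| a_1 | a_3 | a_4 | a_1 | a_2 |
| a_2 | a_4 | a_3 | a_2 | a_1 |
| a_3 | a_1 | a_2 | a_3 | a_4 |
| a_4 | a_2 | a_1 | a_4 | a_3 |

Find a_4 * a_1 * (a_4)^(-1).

a_1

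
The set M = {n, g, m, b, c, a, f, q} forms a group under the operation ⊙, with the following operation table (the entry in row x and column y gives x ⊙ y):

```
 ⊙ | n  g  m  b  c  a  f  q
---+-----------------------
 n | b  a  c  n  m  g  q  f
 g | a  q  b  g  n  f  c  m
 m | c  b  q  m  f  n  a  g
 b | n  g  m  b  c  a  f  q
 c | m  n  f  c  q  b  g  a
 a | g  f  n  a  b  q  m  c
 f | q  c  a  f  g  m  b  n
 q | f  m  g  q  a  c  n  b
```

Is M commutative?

Yes

Check whether the table is symmetric across its main diagonal.
Every entry (row x, col y) equals the entry (row y, col x), so M is abelian.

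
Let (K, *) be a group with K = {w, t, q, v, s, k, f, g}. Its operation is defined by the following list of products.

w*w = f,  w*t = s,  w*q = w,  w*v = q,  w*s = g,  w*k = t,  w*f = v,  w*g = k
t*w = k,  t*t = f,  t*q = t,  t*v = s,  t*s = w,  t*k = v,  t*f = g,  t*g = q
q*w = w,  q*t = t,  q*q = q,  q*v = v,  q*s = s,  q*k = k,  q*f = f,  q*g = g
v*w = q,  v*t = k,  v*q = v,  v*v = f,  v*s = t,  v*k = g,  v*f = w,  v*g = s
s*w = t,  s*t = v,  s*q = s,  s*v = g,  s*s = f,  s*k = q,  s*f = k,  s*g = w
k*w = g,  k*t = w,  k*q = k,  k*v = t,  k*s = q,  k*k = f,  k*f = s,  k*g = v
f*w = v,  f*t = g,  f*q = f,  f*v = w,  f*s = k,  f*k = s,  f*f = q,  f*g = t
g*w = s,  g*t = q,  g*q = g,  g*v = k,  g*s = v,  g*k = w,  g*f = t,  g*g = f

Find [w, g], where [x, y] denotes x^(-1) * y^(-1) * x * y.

f

Identity is q; from the table w^(-1) = v and g^(-1) = t.
v * t = k
k * w = g
g * g = f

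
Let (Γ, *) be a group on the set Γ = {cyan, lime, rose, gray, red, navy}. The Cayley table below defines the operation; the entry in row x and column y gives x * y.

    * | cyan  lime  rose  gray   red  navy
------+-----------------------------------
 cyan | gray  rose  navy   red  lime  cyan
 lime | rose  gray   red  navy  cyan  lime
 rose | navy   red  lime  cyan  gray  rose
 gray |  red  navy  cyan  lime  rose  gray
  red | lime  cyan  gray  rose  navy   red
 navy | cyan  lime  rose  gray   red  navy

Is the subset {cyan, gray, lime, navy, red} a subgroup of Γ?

cyan * lime = rose, which is not in {cyan, gray, lime, navy, red}.
The subset is not closed under *, so it is not a subgroup.

No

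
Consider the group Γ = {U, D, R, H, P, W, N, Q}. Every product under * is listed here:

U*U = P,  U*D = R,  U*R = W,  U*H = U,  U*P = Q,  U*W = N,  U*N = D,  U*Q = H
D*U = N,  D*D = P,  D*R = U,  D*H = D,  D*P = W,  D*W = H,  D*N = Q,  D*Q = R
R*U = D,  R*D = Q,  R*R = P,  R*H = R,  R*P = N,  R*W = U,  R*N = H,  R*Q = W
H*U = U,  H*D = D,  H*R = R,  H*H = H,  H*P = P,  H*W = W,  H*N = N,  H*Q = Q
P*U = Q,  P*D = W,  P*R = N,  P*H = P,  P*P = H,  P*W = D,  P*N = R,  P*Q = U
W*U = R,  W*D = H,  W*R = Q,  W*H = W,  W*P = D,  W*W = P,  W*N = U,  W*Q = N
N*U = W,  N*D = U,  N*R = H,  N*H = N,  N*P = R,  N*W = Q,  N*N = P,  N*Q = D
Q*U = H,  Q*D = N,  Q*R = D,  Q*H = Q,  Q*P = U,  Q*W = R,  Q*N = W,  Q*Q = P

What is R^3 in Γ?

N

R^1 = R
R^2 = R * R = P
R^3 = P * R = N
(Structurally, Γ here is isomorphic to the quaternion group Q_8.)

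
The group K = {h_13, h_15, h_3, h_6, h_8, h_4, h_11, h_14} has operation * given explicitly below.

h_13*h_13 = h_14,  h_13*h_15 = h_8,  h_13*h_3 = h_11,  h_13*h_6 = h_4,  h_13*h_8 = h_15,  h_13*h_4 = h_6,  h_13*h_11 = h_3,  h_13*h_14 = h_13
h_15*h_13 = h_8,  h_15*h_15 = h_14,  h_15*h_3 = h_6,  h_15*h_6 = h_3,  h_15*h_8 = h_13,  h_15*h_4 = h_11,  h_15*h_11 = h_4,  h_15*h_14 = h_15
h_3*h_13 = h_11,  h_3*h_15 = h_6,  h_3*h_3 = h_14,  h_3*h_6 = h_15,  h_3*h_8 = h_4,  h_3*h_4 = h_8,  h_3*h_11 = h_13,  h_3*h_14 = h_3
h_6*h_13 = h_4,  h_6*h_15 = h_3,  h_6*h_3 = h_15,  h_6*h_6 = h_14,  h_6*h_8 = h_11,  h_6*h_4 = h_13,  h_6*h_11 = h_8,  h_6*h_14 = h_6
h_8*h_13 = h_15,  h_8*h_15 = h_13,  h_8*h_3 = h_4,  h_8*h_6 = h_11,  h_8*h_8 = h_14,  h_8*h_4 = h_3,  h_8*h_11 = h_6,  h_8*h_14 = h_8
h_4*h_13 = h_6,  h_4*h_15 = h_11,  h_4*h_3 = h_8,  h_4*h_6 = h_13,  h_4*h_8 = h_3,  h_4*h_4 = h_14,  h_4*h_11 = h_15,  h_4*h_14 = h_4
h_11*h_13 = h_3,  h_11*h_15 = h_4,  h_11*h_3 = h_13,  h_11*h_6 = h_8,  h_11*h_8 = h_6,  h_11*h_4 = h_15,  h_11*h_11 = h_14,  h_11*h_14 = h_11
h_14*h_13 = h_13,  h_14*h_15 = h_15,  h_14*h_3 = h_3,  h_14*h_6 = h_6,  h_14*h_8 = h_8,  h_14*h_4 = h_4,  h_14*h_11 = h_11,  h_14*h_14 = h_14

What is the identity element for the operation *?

The identity e satisfies e * x = x for all x, so its row in the table reproduces the column headers.
Row h_14 reads: h_13, h_15, h_3, h_6, h_8, h_4, h_11, h_14 — exactly the header order. So h_14 is the identity.
(Structurally, K here is isomorphic to the elementary abelian group (Z_2)^3.)

h_14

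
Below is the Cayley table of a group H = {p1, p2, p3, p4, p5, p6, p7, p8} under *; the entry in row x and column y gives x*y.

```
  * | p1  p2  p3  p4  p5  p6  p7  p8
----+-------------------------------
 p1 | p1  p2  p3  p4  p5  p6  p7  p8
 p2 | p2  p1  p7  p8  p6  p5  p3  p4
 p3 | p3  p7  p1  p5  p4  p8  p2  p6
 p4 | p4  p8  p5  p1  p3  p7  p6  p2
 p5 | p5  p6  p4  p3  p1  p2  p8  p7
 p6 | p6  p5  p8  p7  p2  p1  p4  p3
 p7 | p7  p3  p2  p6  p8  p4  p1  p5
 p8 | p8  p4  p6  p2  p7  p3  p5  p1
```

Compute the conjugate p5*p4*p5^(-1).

p4

The identity is p1. In row p5, the entry p1 sits in column p5, so p5^(-1) = p5.
p5*p4 = p3
p3*p5 = p4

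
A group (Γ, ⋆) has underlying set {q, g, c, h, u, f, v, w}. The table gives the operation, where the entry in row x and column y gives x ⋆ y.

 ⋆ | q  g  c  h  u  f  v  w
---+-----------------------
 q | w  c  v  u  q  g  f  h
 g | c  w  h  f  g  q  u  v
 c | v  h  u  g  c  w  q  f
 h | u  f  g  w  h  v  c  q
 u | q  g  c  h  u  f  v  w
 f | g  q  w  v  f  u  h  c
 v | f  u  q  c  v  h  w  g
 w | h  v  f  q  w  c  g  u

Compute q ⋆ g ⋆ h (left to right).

g

q ⋆ g = c
c ⋆ h = g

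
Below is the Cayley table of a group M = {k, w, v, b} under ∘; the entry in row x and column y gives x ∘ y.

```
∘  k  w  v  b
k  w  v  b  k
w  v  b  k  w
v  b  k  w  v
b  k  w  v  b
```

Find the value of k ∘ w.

Read row k, column w: k ∘ w = v.
(Structurally, M here is isomorphic to the cyclic group Z_4.)

v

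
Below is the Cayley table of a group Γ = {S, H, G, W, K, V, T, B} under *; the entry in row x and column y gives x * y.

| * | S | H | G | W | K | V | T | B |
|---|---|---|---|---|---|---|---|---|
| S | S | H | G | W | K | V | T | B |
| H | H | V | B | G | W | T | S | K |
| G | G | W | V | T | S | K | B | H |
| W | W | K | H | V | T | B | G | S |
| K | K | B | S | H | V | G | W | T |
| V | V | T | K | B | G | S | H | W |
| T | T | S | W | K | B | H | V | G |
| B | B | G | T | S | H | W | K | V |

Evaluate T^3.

H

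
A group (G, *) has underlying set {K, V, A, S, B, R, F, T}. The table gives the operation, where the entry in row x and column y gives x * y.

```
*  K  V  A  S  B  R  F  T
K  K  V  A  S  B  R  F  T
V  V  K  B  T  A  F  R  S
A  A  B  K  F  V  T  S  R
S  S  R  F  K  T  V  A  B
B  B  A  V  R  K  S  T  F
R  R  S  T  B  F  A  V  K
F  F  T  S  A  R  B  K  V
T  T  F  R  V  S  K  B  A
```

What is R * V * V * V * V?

R

R * V = S
S * V = R
R * V = S
S * V = R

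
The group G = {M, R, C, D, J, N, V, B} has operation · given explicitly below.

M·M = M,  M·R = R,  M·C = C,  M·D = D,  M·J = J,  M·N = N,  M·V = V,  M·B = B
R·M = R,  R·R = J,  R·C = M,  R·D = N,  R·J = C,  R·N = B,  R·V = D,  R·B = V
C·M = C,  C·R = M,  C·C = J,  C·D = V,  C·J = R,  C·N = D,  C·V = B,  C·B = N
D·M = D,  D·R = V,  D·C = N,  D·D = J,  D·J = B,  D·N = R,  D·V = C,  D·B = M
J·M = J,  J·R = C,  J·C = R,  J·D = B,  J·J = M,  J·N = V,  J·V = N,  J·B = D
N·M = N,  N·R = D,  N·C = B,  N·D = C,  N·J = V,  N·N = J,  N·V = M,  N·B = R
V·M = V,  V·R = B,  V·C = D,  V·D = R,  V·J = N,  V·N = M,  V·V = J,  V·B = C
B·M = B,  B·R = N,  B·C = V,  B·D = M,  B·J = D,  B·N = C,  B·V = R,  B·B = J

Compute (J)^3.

J

J^1 = J
J^2 = J·J = M
J^3 = M·J = J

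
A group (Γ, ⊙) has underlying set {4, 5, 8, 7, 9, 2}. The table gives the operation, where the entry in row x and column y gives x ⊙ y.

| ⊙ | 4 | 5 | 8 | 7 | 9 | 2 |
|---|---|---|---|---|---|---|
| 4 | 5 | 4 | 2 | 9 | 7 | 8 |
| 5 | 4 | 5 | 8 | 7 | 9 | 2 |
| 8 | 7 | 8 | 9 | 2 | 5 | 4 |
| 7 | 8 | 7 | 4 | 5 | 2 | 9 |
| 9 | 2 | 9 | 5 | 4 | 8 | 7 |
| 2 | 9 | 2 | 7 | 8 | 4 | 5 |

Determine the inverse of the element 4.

First locate the identity: row 5 matches the header, so 5 is the identity.
Scan row 4 for 5: 4 ⊙ 4 = 5. Hence 4^(-1) = 4.

4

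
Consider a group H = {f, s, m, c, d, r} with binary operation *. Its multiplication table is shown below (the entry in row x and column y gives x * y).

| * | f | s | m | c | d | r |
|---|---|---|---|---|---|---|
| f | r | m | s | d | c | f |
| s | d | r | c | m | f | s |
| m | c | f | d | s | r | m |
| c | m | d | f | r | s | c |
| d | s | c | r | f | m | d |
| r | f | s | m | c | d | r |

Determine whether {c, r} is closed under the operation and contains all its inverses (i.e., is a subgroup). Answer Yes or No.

Yes

{c, r} contains the identity r.
Checking products: every product of two elements of {c, r} (read from the table) lies in {c, r}, so the set is closed.
In a finite group, a nonempty closed subset is a subgroup. So {c, r} ≤ H.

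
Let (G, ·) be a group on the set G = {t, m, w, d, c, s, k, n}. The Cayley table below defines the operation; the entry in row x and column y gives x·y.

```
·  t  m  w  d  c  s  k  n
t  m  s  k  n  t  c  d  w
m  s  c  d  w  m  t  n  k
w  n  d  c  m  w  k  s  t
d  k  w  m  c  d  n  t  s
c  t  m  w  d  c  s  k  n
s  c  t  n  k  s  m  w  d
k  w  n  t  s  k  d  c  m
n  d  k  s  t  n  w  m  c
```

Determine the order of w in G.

2

The identity element is c (its row matches the header).
w^1 = w
w^2 = w·w = c
The first power of w equal to the identity is w^2, so ord(w) = 2.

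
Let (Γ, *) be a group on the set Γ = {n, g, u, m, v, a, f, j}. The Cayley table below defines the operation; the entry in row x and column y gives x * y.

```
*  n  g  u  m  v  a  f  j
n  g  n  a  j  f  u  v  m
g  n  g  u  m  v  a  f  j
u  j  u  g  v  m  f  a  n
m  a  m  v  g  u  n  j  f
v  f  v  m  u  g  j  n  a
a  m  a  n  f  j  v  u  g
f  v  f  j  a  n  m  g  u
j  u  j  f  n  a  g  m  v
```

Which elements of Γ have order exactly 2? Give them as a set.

Identity is g. Compute the order of each non-identity element by repeated multiplication:
  n: n → g  (order 2)
  u: u → g  (order 2)
  m: m → g  (order 2)
  v: v → g  (order 2)
  a: a → v → j → g  (order 4)
  f: f → g  (order 2)
  j: j → v → a → g  (order 4)
Elements of order 2: {f, m, n, u, v}.

{f, m, n, u, v}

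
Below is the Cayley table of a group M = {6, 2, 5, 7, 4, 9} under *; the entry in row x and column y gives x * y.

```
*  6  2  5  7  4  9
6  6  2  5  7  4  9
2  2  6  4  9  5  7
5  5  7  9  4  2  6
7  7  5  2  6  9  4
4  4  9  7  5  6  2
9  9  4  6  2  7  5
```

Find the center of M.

An element z is central iff its row equals its column in the table.
For 4: 4 * 5 = 7 ≠ 2 = 5 * 4, so 4 ∉ Z.
Checking each element this way leaves Z(M) = {6}.

{6}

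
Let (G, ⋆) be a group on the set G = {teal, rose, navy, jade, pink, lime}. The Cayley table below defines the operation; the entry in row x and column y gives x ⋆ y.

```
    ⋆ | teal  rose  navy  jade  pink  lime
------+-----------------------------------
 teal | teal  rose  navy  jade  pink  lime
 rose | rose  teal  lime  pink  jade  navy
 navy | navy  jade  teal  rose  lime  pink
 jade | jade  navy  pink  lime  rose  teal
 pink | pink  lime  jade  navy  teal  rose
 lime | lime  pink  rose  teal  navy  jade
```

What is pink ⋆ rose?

Read row pink, column rose: pink ⋆ rose = lime.

lime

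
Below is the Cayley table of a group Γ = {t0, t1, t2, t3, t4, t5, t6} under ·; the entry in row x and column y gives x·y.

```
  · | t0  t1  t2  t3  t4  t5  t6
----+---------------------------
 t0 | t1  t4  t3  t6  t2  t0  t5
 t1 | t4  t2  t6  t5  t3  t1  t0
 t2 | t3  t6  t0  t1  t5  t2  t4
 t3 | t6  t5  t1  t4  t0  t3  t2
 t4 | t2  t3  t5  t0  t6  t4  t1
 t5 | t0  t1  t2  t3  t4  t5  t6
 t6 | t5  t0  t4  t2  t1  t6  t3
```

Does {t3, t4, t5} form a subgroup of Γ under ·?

t3·t4 = t0, which is not in {t3, t4, t5}.
The subset is not closed under ·, so it is not a subgroup.

No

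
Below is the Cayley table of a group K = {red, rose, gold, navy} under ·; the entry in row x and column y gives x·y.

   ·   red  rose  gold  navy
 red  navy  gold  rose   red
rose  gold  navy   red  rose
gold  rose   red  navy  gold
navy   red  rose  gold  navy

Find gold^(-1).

First locate the identity: row navy matches the header, so navy is the identity.
Scan row gold for navy: gold·gold = navy. Hence gold^(-1) = gold.

gold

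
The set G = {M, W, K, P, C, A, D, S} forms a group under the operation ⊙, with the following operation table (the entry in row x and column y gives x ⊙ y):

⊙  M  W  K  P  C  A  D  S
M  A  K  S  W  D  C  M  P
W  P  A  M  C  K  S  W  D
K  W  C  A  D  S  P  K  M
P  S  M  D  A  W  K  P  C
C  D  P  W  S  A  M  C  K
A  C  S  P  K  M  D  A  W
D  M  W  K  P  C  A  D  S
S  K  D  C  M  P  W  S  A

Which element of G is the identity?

The identity e satisfies e ⊙ x = x for all x, so its row in the table reproduces the column headers.
Row D reads: M, W, K, P, C, A, D, S — exactly the header order. So D is the identity.

D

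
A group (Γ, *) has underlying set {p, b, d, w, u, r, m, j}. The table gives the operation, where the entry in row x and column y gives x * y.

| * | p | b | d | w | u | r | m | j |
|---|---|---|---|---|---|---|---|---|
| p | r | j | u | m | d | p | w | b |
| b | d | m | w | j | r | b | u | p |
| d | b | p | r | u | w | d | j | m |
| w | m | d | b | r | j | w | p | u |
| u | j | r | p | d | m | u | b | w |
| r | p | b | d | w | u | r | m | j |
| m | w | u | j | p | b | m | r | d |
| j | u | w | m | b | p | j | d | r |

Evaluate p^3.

p^1 = p
p^2 = p * p = r
p^3 = r * p = p
(Structurally, Γ here is isomorphic to the dihedral group D_4.)

p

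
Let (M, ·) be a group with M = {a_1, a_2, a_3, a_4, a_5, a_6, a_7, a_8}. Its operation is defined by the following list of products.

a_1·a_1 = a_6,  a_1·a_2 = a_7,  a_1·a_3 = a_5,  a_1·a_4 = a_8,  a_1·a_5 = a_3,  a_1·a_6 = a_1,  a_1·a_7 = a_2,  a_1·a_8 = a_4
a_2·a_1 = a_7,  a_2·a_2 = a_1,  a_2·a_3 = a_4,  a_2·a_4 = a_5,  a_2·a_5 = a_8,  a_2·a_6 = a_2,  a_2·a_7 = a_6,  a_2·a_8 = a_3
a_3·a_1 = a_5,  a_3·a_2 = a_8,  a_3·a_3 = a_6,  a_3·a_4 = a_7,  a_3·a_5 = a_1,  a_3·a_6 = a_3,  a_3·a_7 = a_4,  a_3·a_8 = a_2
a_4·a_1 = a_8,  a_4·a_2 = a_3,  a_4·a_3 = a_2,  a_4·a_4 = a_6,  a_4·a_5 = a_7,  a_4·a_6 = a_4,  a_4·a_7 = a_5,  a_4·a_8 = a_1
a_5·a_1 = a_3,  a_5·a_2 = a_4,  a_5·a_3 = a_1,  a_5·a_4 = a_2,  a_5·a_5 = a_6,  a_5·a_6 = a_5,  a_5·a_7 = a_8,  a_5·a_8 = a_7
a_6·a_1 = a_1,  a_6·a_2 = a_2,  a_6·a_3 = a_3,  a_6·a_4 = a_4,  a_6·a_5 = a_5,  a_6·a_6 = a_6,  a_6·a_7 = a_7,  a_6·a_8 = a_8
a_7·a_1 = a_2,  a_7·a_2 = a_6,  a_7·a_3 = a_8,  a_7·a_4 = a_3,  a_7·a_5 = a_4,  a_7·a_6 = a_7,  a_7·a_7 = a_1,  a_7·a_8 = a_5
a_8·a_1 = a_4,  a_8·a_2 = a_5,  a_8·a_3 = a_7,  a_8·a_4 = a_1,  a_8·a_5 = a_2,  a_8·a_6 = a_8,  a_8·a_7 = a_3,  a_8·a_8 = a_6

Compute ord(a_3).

The identity element is a_6 (its row matches the header).
a_3^1 = a_3
a_3^2 = a_3·a_3 = a_6
The first power of a_3 equal to the identity is a_3^2, so ord(a_3) = 2.

2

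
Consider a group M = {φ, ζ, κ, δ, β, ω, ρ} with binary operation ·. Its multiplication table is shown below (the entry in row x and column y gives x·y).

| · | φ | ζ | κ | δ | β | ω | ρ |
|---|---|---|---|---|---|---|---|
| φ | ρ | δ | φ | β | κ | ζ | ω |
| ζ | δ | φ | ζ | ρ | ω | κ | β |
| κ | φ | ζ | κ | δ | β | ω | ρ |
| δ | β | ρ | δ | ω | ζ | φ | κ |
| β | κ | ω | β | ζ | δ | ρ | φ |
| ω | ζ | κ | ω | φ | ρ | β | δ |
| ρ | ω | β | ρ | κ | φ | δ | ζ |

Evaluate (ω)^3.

ω^1 = ω
ω^2 = ω·ω = β
ω^3 = β·ω = ρ

ρ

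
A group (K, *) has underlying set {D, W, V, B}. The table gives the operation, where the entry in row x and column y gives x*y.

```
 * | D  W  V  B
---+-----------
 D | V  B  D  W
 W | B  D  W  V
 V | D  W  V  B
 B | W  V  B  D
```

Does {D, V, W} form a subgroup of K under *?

D*W = B, which is not in {D, V, W}.
The subset is not closed under *, so it is not a subgroup.

No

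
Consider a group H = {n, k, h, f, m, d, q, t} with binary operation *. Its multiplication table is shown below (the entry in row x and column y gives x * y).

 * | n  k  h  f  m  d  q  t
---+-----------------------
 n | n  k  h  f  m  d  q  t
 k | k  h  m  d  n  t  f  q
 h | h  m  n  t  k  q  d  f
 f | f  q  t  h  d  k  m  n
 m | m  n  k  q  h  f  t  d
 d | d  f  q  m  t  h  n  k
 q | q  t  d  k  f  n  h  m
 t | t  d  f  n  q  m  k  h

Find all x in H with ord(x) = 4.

Identity is n. Compute the order of each non-identity element by repeated multiplication:
  k: k → h → m → n  (order 4)
  h: h → n  (order 2)
  f: f → h → t → n  (order 4)
  m: m → h → k → n  (order 4)
  d: d → h → q → n  (order 4)
  q: q → h → d → n  (order 4)
  t: t → h → f → n  (order 4)
Elements of order 4: {d, f, k, m, q, t}.
(Structurally, H here is isomorphic to the quaternion group Q_8.)

{d, f, k, m, q, t}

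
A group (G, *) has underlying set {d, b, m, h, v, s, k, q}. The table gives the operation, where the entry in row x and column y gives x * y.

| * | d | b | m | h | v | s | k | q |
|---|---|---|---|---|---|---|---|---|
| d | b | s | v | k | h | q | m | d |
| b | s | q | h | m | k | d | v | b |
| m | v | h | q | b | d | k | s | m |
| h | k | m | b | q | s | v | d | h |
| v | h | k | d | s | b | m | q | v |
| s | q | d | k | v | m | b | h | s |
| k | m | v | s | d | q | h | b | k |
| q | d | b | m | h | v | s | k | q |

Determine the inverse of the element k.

First locate the identity: row q matches the header, so q is the identity.
Scan row k for q: k * v = q. Hence k^(-1) = v.

v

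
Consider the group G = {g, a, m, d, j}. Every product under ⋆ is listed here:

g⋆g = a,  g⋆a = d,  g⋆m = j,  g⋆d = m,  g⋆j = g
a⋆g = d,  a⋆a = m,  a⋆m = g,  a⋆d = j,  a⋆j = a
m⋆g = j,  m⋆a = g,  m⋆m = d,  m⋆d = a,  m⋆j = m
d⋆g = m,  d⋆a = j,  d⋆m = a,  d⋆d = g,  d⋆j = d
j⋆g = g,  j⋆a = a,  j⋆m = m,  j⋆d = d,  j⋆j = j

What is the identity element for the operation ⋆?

j

The identity e satisfies e ⋆ x = x for all x, so its row in the table reproduces the column headers.
Row j reads: g, a, m, d, j — exactly the header order. So j is the identity.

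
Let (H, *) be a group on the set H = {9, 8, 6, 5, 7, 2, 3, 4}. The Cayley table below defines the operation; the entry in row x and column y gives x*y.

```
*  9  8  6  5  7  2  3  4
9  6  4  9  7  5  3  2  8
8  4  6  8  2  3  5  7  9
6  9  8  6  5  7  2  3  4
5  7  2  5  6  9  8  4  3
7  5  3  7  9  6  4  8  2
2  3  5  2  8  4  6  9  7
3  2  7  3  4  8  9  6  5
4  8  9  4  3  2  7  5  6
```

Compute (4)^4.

4^1 = 4
4^2 = 4*4 = 6
4^3 = 6*4 = 4
4^4 = 4*4 = 6

6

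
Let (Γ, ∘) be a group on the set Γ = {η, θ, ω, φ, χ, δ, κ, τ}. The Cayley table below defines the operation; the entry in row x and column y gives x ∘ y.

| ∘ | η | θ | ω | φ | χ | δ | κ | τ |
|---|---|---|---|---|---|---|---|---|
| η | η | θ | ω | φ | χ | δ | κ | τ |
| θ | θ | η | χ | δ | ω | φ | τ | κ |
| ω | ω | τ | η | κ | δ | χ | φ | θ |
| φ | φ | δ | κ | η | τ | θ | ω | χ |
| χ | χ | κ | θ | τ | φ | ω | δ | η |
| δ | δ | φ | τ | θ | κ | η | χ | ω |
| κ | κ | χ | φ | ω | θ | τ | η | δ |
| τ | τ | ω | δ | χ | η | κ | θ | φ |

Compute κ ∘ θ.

χ

Read row κ, column θ: κ ∘ θ = χ.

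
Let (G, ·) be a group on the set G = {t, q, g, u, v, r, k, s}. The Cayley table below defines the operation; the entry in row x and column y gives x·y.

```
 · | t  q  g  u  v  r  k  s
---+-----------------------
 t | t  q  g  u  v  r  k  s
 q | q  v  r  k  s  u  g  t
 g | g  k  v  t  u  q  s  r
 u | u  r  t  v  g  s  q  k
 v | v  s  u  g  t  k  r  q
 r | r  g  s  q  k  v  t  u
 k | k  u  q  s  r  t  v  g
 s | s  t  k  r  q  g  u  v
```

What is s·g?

k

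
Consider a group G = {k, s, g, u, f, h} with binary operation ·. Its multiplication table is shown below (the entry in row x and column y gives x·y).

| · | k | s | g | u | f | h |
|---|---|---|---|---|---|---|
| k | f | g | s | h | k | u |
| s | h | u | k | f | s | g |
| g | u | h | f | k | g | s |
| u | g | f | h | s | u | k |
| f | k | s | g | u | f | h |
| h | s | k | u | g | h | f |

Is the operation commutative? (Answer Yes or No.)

No

s·k = h but k·s = g.
Since s and k do not commute, G is not abelian.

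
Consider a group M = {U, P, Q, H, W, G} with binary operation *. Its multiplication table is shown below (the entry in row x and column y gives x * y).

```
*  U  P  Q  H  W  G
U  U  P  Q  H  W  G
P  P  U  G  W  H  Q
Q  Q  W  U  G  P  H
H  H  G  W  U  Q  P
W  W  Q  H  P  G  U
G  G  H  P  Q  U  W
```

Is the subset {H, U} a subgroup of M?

{H, U} contains the identity U.
Checking products: every product of two elements of {H, U} (read from the table) lies in {H, U}, so the set is closed.
In a finite group, a nonempty closed subset is a subgroup. So {H, U} ≤ M.
(Structurally, M here is isomorphic to the symmetric group S_3.)

Yes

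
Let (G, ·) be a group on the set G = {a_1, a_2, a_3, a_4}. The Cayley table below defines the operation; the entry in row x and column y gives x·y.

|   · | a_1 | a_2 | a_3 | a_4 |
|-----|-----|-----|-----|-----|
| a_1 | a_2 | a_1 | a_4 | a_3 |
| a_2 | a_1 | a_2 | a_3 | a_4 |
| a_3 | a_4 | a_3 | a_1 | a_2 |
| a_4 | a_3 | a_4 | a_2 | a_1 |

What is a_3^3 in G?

a_3^1 = a_3
a_3^2 = a_3·a_3 = a_1
a_3^3 = a_1·a_3 = a_4

a_4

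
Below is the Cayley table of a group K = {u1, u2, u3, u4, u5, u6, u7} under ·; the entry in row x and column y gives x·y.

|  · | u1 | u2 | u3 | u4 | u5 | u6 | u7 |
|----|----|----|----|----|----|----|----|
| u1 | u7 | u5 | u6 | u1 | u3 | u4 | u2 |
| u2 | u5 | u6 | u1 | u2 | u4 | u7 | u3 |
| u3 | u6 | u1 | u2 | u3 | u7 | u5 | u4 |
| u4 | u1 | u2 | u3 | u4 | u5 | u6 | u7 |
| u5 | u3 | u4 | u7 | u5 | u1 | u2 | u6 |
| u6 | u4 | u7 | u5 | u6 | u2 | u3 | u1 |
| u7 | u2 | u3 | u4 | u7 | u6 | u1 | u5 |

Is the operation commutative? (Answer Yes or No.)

Yes

Check whether the table is symmetric across its main diagonal.
Every entry (row x, col y) equals the entry (row y, col x), so K is abelian.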